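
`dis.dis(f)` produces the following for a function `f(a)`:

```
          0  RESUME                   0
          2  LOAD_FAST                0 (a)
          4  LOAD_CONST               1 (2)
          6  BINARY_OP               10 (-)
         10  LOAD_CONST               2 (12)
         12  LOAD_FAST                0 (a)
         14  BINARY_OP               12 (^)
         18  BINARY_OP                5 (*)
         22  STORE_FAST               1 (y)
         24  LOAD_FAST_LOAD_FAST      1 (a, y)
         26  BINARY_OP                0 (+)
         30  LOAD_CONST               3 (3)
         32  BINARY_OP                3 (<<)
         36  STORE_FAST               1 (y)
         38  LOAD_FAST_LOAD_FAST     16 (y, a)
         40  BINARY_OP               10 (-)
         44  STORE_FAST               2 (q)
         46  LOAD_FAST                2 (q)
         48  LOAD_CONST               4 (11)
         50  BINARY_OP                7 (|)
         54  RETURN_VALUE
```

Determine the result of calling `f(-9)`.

LOAD_FAST a → push -9. Stack: [-9]
LOAD_CONST → push 2. Stack: [-9, 2]
BINARY_OP - → -9 - 2 = -11. Stack: [-11]
LOAD_CONST → push 12. Stack: [-11, 12]
LOAD_FAST a → push -9. Stack: [-11, 12, -9]
BINARY_OP ^ → 12 ^ -9 = -5. Stack: [-11, -5]
BINARY_OP * → -11 * -5 = 55. Stack: [55]
STORE_FAST y → y=55. Stack: []
LOAD_FAST_LOAD_FAST a,y → push -9,55. Stack: [-9, 55]
BINARY_OP + → -9 + 55 = 46. Stack: [46]
LOAD_CONST → push 3. Stack: [46, 3]
BINARY_OP << → 46 << 3 = 368. Stack: [368]
STORE_FAST y → y=368. Stack: []
LOAD_FAST_LOAD_FAST y,a → push 368,-9. Stack: [368, -9]
BINARY_OP - → 368 - -9 = 377. Stack: [377]
STORE_FAST q → q=377. Stack: []
LOAD_FAST q → push 377. Stack: [377]
LOAD_CONST → push 11. Stack: [377, 11]
BINARY_OP | → 377 | 11 = 379. Stack: [379]
RETURN_VALUE → return 379.

379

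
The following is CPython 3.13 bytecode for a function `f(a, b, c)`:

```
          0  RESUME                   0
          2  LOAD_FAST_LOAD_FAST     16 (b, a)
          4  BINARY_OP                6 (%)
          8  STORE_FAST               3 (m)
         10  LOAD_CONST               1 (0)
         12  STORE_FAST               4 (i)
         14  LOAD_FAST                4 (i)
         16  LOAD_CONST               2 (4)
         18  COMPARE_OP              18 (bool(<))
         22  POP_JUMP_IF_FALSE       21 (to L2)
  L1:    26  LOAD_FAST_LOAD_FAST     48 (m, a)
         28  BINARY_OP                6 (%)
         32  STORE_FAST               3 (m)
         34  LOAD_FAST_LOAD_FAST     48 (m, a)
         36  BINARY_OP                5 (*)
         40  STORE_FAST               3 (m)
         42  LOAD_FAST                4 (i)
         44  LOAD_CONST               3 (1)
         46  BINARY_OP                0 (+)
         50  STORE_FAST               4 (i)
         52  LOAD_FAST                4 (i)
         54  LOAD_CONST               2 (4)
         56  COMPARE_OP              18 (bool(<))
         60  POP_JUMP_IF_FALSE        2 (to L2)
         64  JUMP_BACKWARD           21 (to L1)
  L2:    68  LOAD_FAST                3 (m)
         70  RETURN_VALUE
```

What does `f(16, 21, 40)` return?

LOAD_FAST_LOAD_FAST b,a → push 21,16
BINARY_OP % → 21 % 16 = 5
STORE_FAST m → m=5
LOAD_CONST → push 0
STORE_FAST i → i=0
LOAD_FAST i → push 0
LOAD_CONST → push 4
COMPARE_OP bool(<) → 0 vs 4 = True
POP_JUMP_IF_FALSE → pop True; no jump
LOAD_FAST_LOAD_FAST m,a → push 5,16
BINARY_OP % → 5 % 16 = 5
STORE_FAST m → m=5
LOAD_FAST_LOAD_FAST m,a → push 5,16
BINARY_OP * → 5 * 16 = 80
STORE_FAST m → m=80
LOAD_FAST i → push 0
LOAD_CONST → push 1
BINARY_OP + → 0 + 1 = 1
STORE_FAST i → i=1
LOAD_FAST i → push 1
LOAD_CONST → push 4
COMPARE_OP bool(<) → 1 vs 4 = True
POP_JUMP_IF_FALSE → pop True; no jump
LOAD_FAST_LOAD_FAST m,a → push 80,16
BINARY_OP % → 80 % 16 = 0
STORE_FAST m → m=0
LOAD_FAST_LOAD_FAST m,a → push 0,16
BINARY_OP * → 0 * 16 = 0
STORE_FAST m → m=0
LOAD_FAST i → push 1
LOAD_CONST → push 1
BINARY_OP + → 1 + 1 = 2
STORE_FAST i → i=2
LOAD_FAST i → push 2
LOAD_CONST → push 4
COMPARE_OP bool(<) → 2 vs 4 = True
POP_JUMP_IF_FALSE → pop True; no jump
LOAD_FAST_LOAD_FAST m,a → push 0,16
BINARY_OP % → 0 % 16 = 0
STORE_FAST m → m=0
LOAD_FAST_LOAD_FAST m,a → push 0,16
BINARY_OP * → 0 * 16 = 0
STORE_FAST m → m=0
LOAD_FAST i → push 2
LOAD_CONST → push 1
BINARY_OP + → 2 + 1 = 3
STORE_FAST i → i=3
LOAD_FAST i → push 3
LOAD_CONST → push 4
COMPARE_OP bool(<) → 3 vs 4 = True
POP_JUMP_IF_FALSE → pop True; no jump
LOAD_FAST_LOAD_FAST m,a → push 0,16
BINARY_OP % → 0 % 16 = 0
STORE_FAST m → m=0
LOAD_FAST_LOAD_FAST m,a → push 0,16
BINARY_OP * → 0 * 16 = 0
STORE_FAST m → m=0
LOAD_FAST i → push 3
LOAD_CONST → push 1
BINARY_OP + → 3 + 1 = 4
STORE_FAST i → i=4
LOAD_FAST i → push 4
LOAD_CONST → push 4
COMPARE_OP bool(<) → 4 vs 4 = False
POP_JUMP_IF_FALSE → pop False; jump
LOAD_FAST m → push 0
RETURN_VALUE → return 0.

0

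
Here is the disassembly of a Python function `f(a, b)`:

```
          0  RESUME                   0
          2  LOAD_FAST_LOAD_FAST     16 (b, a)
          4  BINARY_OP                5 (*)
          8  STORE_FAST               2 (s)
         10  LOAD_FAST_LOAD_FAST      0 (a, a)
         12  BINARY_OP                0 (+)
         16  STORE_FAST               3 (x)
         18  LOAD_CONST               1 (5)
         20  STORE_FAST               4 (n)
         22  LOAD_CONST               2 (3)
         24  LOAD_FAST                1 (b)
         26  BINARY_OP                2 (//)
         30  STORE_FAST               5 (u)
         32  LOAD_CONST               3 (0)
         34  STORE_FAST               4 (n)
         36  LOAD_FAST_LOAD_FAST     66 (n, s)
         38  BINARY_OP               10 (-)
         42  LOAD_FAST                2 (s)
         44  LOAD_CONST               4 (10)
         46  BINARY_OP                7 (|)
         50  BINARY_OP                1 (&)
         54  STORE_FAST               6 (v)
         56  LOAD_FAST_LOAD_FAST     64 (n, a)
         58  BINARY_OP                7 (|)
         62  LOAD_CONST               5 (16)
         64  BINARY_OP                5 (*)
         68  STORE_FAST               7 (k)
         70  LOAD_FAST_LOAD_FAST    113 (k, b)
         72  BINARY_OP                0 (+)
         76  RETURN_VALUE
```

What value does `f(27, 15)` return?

LOAD_FAST_LOAD_FAST b,a → push 15,27. Stack: [15, 27]
BINARY_OP * → 15 * 27 = 405. Stack: [405]
STORE_FAST s → s=405. Stack: []
LOAD_FAST_LOAD_FAST a,a → push 27,27. Stack: [27, 27]
BINARY_OP + → 27 + 27 = 54. Stack: [54]
STORE_FAST x → x=54. Stack: []
LOAD_CONST → push 5. Stack: [5]
STORE_FAST n → n=5. Stack: []
LOAD_CONST → push 3. Stack: [3]
LOAD_FAST b → push 15. Stack: [3, 15]
BINARY_OP // → 3 // 15 = 0. Stack: [0]
STORE_FAST u → u=0. Stack: []
LOAD_CONST → push 0. Stack: [0]
STORE_FAST n → n=0. Stack: []
LOAD_FAST_LOAD_FAST n,s → push 0,405. Stack: [0, 405]
BINARY_OP - → 0 - 405 = -405. Stack: [-405]
LOAD_FAST s → push 405. Stack: [-405, 405]
LOAD_CONST → push 10. Stack: [-405, 405, 10]
BINARY_OP | → 405 | 10 = 415. Stack: [-405, 415]
BINARY_OP & → -405 & 415 = 11. Stack: [11]
STORE_FAST v → v=11. Stack: []
LOAD_FAST_LOAD_FAST n,a → push 0,27. Stack: [0, 27]
BINARY_OP | → 0 | 27 = 27. Stack: [27]
LOAD_CONST → push 16. Stack: [27, 16]
BINARY_OP * → 27 * 16 = 432. Stack: [432]
STORE_FAST k → k=432. Stack: []
LOAD_FAST_LOAD_FAST k,b → push 432,15. Stack: [432, 15]
BINARY_OP + → 432 + 15 = 447. Stack: [447]
RETURN_VALUE → return 447.

447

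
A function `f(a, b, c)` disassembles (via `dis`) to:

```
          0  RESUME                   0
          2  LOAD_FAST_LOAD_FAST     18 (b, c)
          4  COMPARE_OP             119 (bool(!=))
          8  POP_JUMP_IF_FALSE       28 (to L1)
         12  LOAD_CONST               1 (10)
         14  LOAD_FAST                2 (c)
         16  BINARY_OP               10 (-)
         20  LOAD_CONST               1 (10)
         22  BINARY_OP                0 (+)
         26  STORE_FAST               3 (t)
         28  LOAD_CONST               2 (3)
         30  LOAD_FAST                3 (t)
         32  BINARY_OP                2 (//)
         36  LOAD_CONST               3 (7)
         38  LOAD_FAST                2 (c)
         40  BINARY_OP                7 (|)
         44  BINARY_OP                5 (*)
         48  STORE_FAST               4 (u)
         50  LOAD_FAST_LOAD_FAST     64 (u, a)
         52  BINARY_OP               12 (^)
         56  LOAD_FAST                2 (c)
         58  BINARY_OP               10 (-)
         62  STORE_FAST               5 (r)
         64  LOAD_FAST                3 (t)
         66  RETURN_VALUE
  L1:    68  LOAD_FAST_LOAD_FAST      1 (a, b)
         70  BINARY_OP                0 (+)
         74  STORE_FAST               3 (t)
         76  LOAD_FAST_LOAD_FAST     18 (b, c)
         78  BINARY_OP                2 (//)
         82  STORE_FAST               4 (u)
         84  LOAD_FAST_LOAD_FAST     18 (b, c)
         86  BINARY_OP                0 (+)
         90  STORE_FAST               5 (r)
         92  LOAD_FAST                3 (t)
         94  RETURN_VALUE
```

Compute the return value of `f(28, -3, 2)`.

18

LOAD_FAST_LOAD_FAST b,c → push -3,2. Stack: [-3, 2]
COMPARE_OP bool(!=) → -3 vs 2 = True. Stack: [True]
POP_JUMP_IF_FALSE → pop True; no jump. Stack: []
LOAD_CONST → push 10. Stack: [10]
LOAD_FAST c → push 2. Stack: [10, 2]
BINARY_OP - → 10 - 2 = 8. Stack: [8]
LOAD_CONST → push 10. Stack: [8, 10]
BINARY_OP + → 8 + 10 = 18. Stack: [18]
STORE_FAST t → t=18. Stack: []
LOAD_CONST → push 3. Stack: [3]
LOAD_FAST t → push 18. Stack: [3, 18]
BINARY_OP // → 3 // 18 = 0. Stack: [0]
LOAD_CONST → push 7. Stack: [0, 7]
LOAD_FAST c → push 2. Stack: [0, 7, 2]
BINARY_OP | → 7 | 2 = 7. Stack: [0, 7]
BINARY_OP * → 0 * 7 = 0. Stack: [0]
STORE_FAST u → u=0. Stack: []
LOAD_FAST_LOAD_FAST u,a → push 0,28. Stack: [0, 28]
BINARY_OP ^ → 0 ^ 28 = 28. Stack: [28]
LOAD_FAST c → push 2. Stack: [28, 2]
BINARY_OP - → 28 - 2 = 26. Stack: [26]
STORE_FAST r → r=26. Stack: []
LOAD_FAST t → push 18. Stack: [18]
RETURN_VALUE → return 18.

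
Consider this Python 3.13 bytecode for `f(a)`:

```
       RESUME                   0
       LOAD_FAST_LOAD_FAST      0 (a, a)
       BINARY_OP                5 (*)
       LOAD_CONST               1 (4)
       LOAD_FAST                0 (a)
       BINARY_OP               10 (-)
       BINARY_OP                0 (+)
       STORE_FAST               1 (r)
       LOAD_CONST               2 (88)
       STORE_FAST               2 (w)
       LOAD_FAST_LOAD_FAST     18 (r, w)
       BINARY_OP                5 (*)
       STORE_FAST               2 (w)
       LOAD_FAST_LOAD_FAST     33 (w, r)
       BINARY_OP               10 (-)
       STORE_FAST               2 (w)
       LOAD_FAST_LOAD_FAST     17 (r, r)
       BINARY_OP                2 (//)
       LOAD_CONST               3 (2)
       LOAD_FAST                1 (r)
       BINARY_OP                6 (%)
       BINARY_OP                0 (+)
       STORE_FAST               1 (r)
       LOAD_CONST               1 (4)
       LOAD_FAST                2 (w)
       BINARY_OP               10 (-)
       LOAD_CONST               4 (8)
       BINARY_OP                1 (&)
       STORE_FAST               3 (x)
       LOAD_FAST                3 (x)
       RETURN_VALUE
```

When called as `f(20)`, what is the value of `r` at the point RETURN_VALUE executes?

3

LOAD_FAST_LOAD_FAST a,a → push 20,20. Stack: [20, 20]
BINARY_OP * → 20 * 20 = 400. Stack: [400]
LOAD_CONST → push 4. Stack: [400, 4]
LOAD_FAST a → push 20. Stack: [400, 4, 20]
BINARY_OP - → 4 - 20 = -16. Stack: [400, -16]
BINARY_OP + → 400 + -16 = 384. Stack: [384]
STORE_FAST r → r=384. Stack: []
LOAD_CONST → push 88. Stack: [88]
STORE_FAST w → w=88. Stack: []
LOAD_FAST_LOAD_FAST r,w → push 384,88. Stack: [384, 88]
BINARY_OP * → 384 * 88 = 33792. Stack: [33792]
STORE_FAST w → w=33792. Stack: []
LOAD_FAST_LOAD_FAST w,r → push 33792,384. Stack: [33792, 384]
BINARY_OP - → 33792 - 384 = 33408. Stack: [33408]
STORE_FAST w → w=33408. Stack: []
LOAD_FAST_LOAD_FAST r,r → push 384,384. Stack: [384, 384]
BINARY_OP // → 384 // 384 = 1. Stack: [1]
LOAD_CONST → push 2. Stack: [1, 2]
LOAD_FAST r → push 384. Stack: [1, 2, 384]
BINARY_OP % → 2 % 384 = 2. Stack: [1, 2]
BINARY_OP + → 1 + 2 = 3. Stack: [3]
STORE_FAST r → r=3. Stack: []
LOAD_CONST → push 4. Stack: [4]
LOAD_FAST w → push 33408. Stack: [4, 33408]
BINARY_OP - → 4 - 33408 = -33404. Stack: [-33404]
LOAD_CONST → push 8. Stack: [-33404, 8]
BINARY_OP & → -33404 & 8 = 0. Stack: [0]
STORE_FAST x → x=0. Stack: []
LOAD_FAST x → push 0. Stack: [0]
RETURN_VALUE → return 0.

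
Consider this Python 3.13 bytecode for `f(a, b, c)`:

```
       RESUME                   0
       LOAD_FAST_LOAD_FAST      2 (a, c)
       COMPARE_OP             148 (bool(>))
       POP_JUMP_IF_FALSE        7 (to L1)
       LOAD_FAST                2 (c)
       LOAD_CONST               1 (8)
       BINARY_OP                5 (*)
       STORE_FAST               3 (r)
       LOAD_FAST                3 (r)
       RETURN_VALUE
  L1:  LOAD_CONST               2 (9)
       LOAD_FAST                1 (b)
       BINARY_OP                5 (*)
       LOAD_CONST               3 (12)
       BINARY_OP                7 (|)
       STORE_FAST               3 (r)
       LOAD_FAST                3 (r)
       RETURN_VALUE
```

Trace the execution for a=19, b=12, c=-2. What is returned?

LOAD_FAST_LOAD_FAST a,c → push 19,-2. Stack: [19, -2]
COMPARE_OP bool(>) → 19 vs -2 = True. Stack: [True]
POP_JUMP_IF_FALSE → pop True; no jump. Stack: []
LOAD_FAST c → push -2. Stack: [-2]
LOAD_CONST → push 8. Stack: [-2, 8]
BINARY_OP * → -2 * 8 = -16. Stack: [-16]
STORE_FAST r → r=-16. Stack: []
LOAD_FAST r → push -16. Stack: [-16]
RETURN_VALUE → return -16.

-16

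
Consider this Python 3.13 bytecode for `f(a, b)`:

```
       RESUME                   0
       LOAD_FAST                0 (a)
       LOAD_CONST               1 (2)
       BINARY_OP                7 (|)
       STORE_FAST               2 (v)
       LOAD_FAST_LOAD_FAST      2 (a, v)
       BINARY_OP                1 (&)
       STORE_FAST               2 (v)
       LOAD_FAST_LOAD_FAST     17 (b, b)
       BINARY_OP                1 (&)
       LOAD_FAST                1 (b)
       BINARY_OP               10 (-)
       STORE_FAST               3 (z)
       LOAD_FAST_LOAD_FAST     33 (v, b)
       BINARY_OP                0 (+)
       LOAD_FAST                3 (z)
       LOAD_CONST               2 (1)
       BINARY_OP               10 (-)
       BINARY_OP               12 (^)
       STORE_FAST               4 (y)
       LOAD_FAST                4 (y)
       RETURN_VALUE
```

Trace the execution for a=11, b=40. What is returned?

-52

LOAD_FAST a → push 11. Stack: [11]
LOAD_CONST → push 2. Stack: [11, 2]
BINARY_OP | → 11 | 2 = 11. Stack: [11]
STORE_FAST v → v=11. Stack: []
LOAD_FAST_LOAD_FAST a,v → push 11,11. Stack: [11, 11]
BINARY_OP & → 11 & 11 = 11. Stack: [11]
STORE_FAST v → v=11. Stack: []
LOAD_FAST_LOAD_FAST b,b → push 40,40. Stack: [40, 40]
BINARY_OP & → 40 & 40 = 40. Stack: [40]
LOAD_FAST b → push 40. Stack: [40, 40]
BINARY_OP - → 40 - 40 = 0. Stack: [0]
STORE_FAST z → z=0. Stack: []
LOAD_FAST_LOAD_FAST v,b → push 11,40. Stack: [11, 40]
BINARY_OP + → 11 + 40 = 51. Stack: [51]
LOAD_FAST z → push 0. Stack: [51, 0]
LOAD_CONST → push 1. Stack: [51, 0, 1]
BINARY_OP - → 0 - 1 = -1. Stack: [51, -1]
BINARY_OP ^ → 51 ^ -1 = -52. Stack: [-52]
STORE_FAST y → y=-52. Stack: []
LOAD_FAST y → push -52. Stack: [-52]
RETURN_VALUE → return -52.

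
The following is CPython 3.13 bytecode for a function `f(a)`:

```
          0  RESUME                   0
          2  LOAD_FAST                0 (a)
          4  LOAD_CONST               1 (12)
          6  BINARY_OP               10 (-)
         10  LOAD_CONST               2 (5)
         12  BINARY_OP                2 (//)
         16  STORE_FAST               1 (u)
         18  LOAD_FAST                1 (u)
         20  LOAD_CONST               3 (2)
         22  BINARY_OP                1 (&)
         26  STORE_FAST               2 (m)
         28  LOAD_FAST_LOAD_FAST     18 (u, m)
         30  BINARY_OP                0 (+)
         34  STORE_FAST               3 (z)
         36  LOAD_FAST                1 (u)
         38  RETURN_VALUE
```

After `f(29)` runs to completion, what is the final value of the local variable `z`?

LOAD_FAST a → push 29. Stack: [29]
LOAD_CONST → push 12. Stack: [29, 12]
BINARY_OP - → 29 - 12 = 17. Stack: [17]
LOAD_CONST → push 5. Stack: [17, 5]
BINARY_OP // → 17 // 5 = 3. Stack: [3]
STORE_FAST u → u=3. Stack: []
LOAD_FAST u → push 3. Stack: [3]
LOAD_CONST → push 2. Stack: [3, 2]
BINARY_OP & → 3 & 2 = 2. Stack: [2]
STORE_FAST m → m=2. Stack: []
LOAD_FAST_LOAD_FAST u,m → push 3,2. Stack: [3, 2]
BINARY_OP + → 3 + 2 = 5. Stack: [5]
STORE_FAST z → z=5. Stack: []
LOAD_FAST u → push 3. Stack: [3]
RETURN_VALUE → return 3.

5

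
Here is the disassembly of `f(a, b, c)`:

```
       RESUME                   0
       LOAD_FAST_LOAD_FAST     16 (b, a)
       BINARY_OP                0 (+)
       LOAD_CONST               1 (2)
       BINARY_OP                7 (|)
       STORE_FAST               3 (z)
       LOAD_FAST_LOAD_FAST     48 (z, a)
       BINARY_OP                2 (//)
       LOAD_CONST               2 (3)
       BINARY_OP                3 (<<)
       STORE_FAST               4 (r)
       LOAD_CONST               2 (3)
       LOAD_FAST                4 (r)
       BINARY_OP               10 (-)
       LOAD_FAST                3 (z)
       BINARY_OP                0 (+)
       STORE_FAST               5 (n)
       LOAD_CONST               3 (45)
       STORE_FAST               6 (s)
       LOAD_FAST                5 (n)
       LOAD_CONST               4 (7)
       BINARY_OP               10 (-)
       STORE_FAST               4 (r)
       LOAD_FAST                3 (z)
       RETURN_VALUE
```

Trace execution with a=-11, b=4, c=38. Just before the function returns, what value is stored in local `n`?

LOAD_FAST_LOAD_FAST b,a → push 4,-11. Stack: [4, -11]
BINARY_OP + → 4 + -11 = -7. Stack: [-7]
LOAD_CONST → push 2. Stack: [-7, 2]
BINARY_OP | → -7 | 2 = -5. Stack: [-5]
STORE_FAST z → z=-5. Stack: []
LOAD_FAST_LOAD_FAST z,a → push -5,-11. Stack: [-5, -11]
BINARY_OP // → -5 // -11 = 0. Stack: [0]
LOAD_CONST → push 3. Stack: [0, 3]
BINARY_OP << → 0 << 3 = 0. Stack: [0]
STORE_FAST r → r=0. Stack: []
LOAD_CONST → push 3. Stack: [3]
LOAD_FAST r → push 0. Stack: [3, 0]
BINARY_OP - → 3 - 0 = 3. Stack: [3]
LOAD_FAST z → push -5. Stack: [3, -5]
BINARY_OP + → 3 + -5 = -2. Stack: [-2]
STORE_FAST n → n=-2. Stack: []
LOAD_CONST → push 45. Stack: [45]
STORE_FAST s → s=45. Stack: []
LOAD_FAST n → push -2. Stack: [-2]
LOAD_CONST → push 7. Stack: [-2, 7]
BINARY_OP - → -2 - 7 = -9. Stack: [-9]
STORE_FAST r → r=-9. Stack: []
LOAD_FAST z → push -5. Stack: [-5]
RETURN_VALUE → return -5.

-2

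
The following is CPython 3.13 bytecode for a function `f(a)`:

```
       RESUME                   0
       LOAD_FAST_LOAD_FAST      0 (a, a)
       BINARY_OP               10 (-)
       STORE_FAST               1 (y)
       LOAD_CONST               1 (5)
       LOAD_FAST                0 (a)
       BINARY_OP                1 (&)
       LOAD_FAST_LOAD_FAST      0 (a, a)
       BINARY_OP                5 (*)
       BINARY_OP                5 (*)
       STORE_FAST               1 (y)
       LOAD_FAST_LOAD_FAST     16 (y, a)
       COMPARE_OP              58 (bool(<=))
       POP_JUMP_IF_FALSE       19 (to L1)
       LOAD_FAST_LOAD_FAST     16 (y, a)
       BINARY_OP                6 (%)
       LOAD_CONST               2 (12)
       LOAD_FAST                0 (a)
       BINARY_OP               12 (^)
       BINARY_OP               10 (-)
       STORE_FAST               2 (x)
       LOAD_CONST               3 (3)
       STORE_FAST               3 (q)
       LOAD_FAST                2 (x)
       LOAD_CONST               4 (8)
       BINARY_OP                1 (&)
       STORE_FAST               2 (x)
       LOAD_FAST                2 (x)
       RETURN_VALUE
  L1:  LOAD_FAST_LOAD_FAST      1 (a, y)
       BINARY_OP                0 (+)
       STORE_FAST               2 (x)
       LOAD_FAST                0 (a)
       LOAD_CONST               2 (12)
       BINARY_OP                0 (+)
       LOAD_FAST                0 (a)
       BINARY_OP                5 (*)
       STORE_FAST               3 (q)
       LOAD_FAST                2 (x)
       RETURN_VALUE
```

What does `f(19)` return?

LOAD_FAST_LOAD_FAST a,a → push 19,19. Stack: [19, 19]
BINARY_OP - → 19 - 19 = 0. Stack: [0]
STORE_FAST y → y=0. Stack: []
LOAD_CONST → push 5. Stack: [5]
LOAD_FAST a → push 19. Stack: [5, 19]
BINARY_OP & → 5 & 19 = 1. Stack: [1]
LOAD_FAST_LOAD_FAST a,a → push 19,19. Stack: [1, 19, 19]
BINARY_OP * → 19 * 19 = 361. Stack: [1, 361]
BINARY_OP * → 1 * 361 = 361. Stack: [361]
STORE_FAST y → y=361. Stack: []
LOAD_FAST_LOAD_FAST y,a → push 361,19. Stack: [361, 19]
COMPARE_OP bool(<=) → 361 vs 19 = False. Stack: [False]
POP_JUMP_IF_FALSE → pop False; jump. Stack: []
LOAD_FAST_LOAD_FAST a,y → push 19,361. Stack: [19, 361]
BINARY_OP + → 19 + 361 = 380. Stack: [380]
STORE_FAST x → x=380. Stack: []
LOAD_FAST a → push 19. Stack: [19]
LOAD_CONST → push 12. Stack: [19, 12]
BINARY_OP + → 19 + 12 = 31. Stack: [31]
LOAD_FAST a → push 19. Stack: [31, 19]
BINARY_OP * → 31 * 19 = 589. Stack: [589]
STORE_FAST q → q=589. Stack: []
LOAD_FAST x → push 380. Stack: [380]
RETURN_VALUE → return 380.

380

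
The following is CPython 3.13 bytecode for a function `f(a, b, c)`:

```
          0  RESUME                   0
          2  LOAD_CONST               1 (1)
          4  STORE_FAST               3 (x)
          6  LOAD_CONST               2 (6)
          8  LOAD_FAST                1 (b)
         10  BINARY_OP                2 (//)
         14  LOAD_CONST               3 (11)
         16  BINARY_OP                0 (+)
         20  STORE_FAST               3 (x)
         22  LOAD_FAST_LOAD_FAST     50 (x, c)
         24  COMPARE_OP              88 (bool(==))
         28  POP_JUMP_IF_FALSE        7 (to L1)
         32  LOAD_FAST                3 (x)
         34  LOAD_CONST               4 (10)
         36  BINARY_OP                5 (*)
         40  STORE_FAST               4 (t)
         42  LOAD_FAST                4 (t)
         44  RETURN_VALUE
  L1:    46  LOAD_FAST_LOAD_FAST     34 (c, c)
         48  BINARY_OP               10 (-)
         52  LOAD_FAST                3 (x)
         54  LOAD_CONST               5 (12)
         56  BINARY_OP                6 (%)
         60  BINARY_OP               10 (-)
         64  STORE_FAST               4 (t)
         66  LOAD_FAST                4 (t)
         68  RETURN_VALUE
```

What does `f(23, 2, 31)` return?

LOAD_CONST → push 1. Stack: [1]
STORE_FAST x → x=1. Stack: []
LOAD_CONST → push 6. Stack: [6]
LOAD_FAST b → push 2. Stack: [6, 2]
BINARY_OP // → 6 // 2 = 3. Stack: [3]
LOAD_CONST → push 11. Stack: [3, 11]
BINARY_OP + → 3 + 11 = 14. Stack: [14]
STORE_FAST x → x=14. Stack: []
LOAD_FAST_LOAD_FAST x,c → push 14,31. Stack: [14, 31]
COMPARE_OP bool(==) → 14 vs 31 = False. Stack: [False]
POP_JUMP_IF_FALSE → pop False; jump. Stack: []
LOAD_FAST_LOAD_FAST c,c → push 31,31. Stack: [31, 31]
BINARY_OP - → 31 - 31 = 0. Stack: [0]
LOAD_FAST x → push 14. Stack: [0, 14]
LOAD_CONST → push 12. Stack: [0, 14, 12]
BINARY_OP % → 14 % 12 = 2. Stack: [0, 2]
BINARY_OP - → 0 - 2 = -2. Stack: [-2]
STORE_FAST t → t=-2. Stack: []
LOAD_FAST t → push -2. Stack: [-2]
RETURN_VALUE → return -2.

-2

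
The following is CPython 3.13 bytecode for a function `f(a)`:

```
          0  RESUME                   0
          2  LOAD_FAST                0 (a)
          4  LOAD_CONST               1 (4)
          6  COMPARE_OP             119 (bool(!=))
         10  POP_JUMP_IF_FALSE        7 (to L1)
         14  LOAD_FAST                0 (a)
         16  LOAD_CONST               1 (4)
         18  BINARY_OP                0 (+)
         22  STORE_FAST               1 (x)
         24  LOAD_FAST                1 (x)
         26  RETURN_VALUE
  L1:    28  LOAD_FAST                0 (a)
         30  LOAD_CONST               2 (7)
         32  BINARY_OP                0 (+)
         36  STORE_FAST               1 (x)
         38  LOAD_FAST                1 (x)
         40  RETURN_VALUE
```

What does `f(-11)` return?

LOAD_FAST a → push -11. Stack: [-11]
LOAD_CONST → push 4. Stack: [-11, 4]
COMPARE_OP bool(!=) → -11 vs 4 = True. Stack: [True]
POP_JUMP_IF_FALSE → pop True; no jump. Stack: []
LOAD_FAST a → push -11. Stack: [-11]
LOAD_CONST → push 4. Stack: [-11, 4]
BINARY_OP + → -11 + 4 = -7. Stack: [-7]
STORE_FAST x → x=-7. Stack: []
LOAD_FAST x → push -7. Stack: [-7]
RETURN_VALUE → return -7.

-7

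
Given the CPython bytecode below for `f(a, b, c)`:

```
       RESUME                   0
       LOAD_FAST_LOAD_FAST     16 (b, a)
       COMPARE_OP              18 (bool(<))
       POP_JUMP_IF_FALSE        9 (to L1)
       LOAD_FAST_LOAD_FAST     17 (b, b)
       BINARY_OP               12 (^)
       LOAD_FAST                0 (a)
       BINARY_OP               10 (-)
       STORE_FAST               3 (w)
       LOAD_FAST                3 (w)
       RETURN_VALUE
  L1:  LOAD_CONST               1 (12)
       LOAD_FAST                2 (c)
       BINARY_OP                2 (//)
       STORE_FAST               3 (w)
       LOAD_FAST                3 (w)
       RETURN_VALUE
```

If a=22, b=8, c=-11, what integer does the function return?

-22

LOAD_FAST_LOAD_FAST b,a → push 8,22. Stack: [8, 22]
COMPARE_OP bool(<) → 8 vs 22 = True. Stack: [True]
POP_JUMP_IF_FALSE → pop True; no jump. Stack: []
LOAD_FAST_LOAD_FAST b,b → push 8,8. Stack: [8, 8]
BINARY_OP ^ → 8 ^ 8 = 0. Stack: [0]
LOAD_FAST a → push 22. Stack: [0, 22]
BINARY_OP - → 0 - 22 = -22. Stack: [-22]
STORE_FAST w → w=-22. Stack: []
LOAD_FAST w → push -22. Stack: [-22]
RETURN_VALUE → return -22.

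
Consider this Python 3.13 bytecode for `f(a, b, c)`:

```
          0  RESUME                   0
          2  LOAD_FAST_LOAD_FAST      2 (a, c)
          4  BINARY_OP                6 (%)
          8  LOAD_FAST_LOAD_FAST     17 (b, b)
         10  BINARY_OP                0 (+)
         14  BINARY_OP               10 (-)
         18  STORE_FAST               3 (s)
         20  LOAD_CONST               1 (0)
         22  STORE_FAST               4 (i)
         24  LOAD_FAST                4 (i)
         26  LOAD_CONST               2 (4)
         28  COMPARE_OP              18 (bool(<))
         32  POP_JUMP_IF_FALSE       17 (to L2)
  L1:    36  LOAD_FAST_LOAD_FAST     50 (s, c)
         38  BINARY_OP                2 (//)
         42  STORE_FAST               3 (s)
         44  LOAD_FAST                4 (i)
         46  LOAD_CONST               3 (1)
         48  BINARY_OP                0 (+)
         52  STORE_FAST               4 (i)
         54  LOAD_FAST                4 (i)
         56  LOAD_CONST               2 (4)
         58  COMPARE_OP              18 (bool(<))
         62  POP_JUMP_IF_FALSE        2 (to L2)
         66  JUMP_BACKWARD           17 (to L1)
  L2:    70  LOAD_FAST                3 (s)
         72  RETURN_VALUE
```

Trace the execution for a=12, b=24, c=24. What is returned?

-1

LOAD_FAST_LOAD_FAST a,c → push 12,24. Stack: [12, 24]
BINARY_OP % → 12 % 24 = 12. Stack: [12]
LOAD_FAST_LOAD_FAST b,b → push 24,24. Stack: [12, 24, 24]
BINARY_OP + → 24 + 24 = 48. Stack: [12, 48]
BINARY_OP - → 12 - 48 = -36. Stack: [-36]
STORE_FAST s → s=-36. Stack: []
LOAD_CONST → push 0. Stack: [0]
STORE_FAST i → i=0. Stack: []
LOAD_FAST i → push 0. Stack: [0]
LOAD_CONST → push 4. Stack: [0, 4]
COMPARE_OP bool(<) → 0 vs 4 = True. Stack: [True]
POP_JUMP_IF_FALSE → pop True; no jump. Stack: []
LOAD_FAST_LOAD_FAST s,c → push -36,24. Stack: [-36, 24]
BINARY_OP // → -36 // 24 = -2. Stack: [-2]
STORE_FAST s → s=-2. Stack: []
LOAD_FAST i → push 0. Stack: [0]
LOAD_CONST → push 1. Stack: [0, 1]
BINARY_OP + → 0 + 1 = 1. Stack: [1]
STORE_FAST i → i=1. Stack: []
LOAD_FAST i → push 1. Stack: [1]
LOAD_CONST → push 4. Stack: [1, 4]
COMPARE_OP bool(<) → 1 vs 4 = True. Stack: [True]
POP_JUMP_IF_FALSE → pop True; no jump. Stack: []
LOAD_FAST_LOAD_FAST s,c → push -2,24. Stack: [-2, 24]
BINARY_OP // → -2 // 24 = -1. Stack: [-1]
STORE_FAST s → s=-1. Stack: []
LOAD_FAST i → push 1. Stack: [1]
LOAD_CONST → push 1. Stack: [1, 1]
BINARY_OP + → 1 + 1 = 2. Stack: [2]
STORE_FAST i → i=2. Stack: []
LOAD_FAST i → push 2. Stack: [2]
LOAD_CONST → push 4. Stack: [2, 4]
COMPARE_OP bool(<) → 2 vs 4 = True. Stack: [True]
POP_JUMP_IF_FALSE → pop True; no jump. Stack: []
LOAD_FAST_LOAD_FAST s,c → push -1,24. Stack: [-1, 24]
BINARY_OP // → -1 // 24 = -1. Stack: [-1]
STORE_FAST s → s=-1. Stack: []
LOAD_FAST i → push 2. Stack: [2]
LOAD_CONST → push 1. Stack: [2, 1]
BINARY_OP + → 2 + 1 = 3. Stack: [3]
STORE_FAST i → i=3. Stack: []
LOAD_FAST i → push 3. Stack: [3]
LOAD_CONST → push 4. Stack: [3, 4]
COMPARE_OP bool(<) → 3 vs 4 = True. Stack: [True]
POP_JUMP_IF_FALSE → pop True; no jump. Stack: []
LOAD_FAST_LOAD_FAST s,c → push -1,24. Stack: [-1, 24]
BINARY_OP // → -1 // 24 = -1. Stack: [-1]
STORE_FAST s → s=-1. Stack: []
LOAD_FAST i → push 3. Stack: [3]
LOAD_CONST → push 1. Stack: [3, 1]
BINARY_OP + → 3 + 1 = 4. Stack: [4]
STORE_FAST i → i=4. Stack: []
LOAD_FAST i → push 4. Stack: [4]
LOAD_CONST → push 4. Stack: [4, 4]
COMPARE_OP bool(<) → 4 vs 4 = False. Stack: [False]
POP_JUMP_IF_FALSE → pop False; jump. Stack: []
LOAD_FAST s → push -1. Stack: [-1]
RETURN_VALUE → return -1.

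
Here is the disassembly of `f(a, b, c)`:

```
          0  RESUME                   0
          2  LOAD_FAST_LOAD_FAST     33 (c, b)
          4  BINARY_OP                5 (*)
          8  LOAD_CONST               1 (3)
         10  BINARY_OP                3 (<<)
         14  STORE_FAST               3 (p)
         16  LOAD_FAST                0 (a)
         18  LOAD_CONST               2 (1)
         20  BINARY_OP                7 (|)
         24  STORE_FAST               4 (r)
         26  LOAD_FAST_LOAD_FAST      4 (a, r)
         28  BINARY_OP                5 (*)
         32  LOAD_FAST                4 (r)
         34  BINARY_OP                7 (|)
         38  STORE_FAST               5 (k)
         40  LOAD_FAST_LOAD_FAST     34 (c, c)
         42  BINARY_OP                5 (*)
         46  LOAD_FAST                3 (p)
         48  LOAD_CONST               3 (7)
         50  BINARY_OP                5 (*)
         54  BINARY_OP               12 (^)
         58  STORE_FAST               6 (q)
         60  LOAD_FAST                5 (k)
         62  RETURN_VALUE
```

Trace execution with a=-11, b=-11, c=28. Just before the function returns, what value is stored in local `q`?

-16464

LOAD_FAST_LOAD_FAST c,b → push 28,-11. Stack: [28, -11]
BINARY_OP * → 28 * -11 = -308. Stack: [-308]
LOAD_CONST → push 3. Stack: [-308, 3]
BINARY_OP << → -308 << 3 = -2464. Stack: [-2464]
STORE_FAST p → p=-2464. Stack: []
LOAD_FAST a → push -11. Stack: [-11]
LOAD_CONST → push 1. Stack: [-11, 1]
BINARY_OP | → -11 | 1 = -11. Stack: [-11]
STORE_FAST r → r=-11. Stack: []
LOAD_FAST_LOAD_FAST a,r → push -11,-11. Stack: [-11, -11]
BINARY_OP * → -11 * -11 = 121. Stack: [121]
LOAD_FAST r → push -11. Stack: [121, -11]
BINARY_OP | → 121 | -11 = -3. Stack: [-3]
STORE_FAST k → k=-3. Stack: []
LOAD_FAST_LOAD_FAST c,c → push 28,28. Stack: [28, 28]
BINARY_OP * → 28 * 28 = 784. Stack: [784]
LOAD_FAST p → push -2464. Stack: [784, -2464]
LOAD_CONST → push 7. Stack: [784, -2464, 7]
BINARY_OP * → -2464 * 7 = -17248. Stack: [784, -17248]
BINARY_OP ^ → 784 ^ -17248 = -16464. Stack: [-16464]
STORE_FAST q → q=-16464. Stack: []
LOAD_FAST k → push -3. Stack: [-3]
RETURN_VALUE → return -3.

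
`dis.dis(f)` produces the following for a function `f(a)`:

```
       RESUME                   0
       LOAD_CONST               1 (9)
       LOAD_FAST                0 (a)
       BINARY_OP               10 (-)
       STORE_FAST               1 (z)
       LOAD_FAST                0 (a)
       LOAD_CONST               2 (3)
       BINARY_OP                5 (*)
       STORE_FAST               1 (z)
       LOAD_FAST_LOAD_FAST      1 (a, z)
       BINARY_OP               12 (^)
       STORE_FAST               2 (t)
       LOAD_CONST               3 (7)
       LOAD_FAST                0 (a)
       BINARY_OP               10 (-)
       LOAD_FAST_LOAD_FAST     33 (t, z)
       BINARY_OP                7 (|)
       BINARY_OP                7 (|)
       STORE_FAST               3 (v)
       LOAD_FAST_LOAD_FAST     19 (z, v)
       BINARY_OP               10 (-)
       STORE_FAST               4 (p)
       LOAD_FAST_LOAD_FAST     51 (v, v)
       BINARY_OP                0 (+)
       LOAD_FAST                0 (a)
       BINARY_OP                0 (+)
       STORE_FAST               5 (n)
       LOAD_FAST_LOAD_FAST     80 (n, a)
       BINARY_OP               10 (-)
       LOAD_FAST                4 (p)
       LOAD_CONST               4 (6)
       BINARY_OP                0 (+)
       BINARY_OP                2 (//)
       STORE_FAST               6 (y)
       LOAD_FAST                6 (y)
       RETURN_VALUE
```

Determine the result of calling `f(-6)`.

0

LOAD_CONST → push 9. Stack: [9]
LOAD_FAST a → push -6. Stack: [9, -6]
BINARY_OP - → 9 - -6 = 15. Stack: [15]
STORE_FAST z → z=15. Stack: []
LOAD_FAST a → push -6. Stack: [-6]
LOAD_CONST → push 3. Stack: [-6, 3]
BINARY_OP * → -6 * 3 = -18. Stack: [-18]
STORE_FAST z → z=-18. Stack: []
LOAD_FAST_LOAD_FAST a,z → push -6,-18. Stack: [-6, -18]
BINARY_OP ^ → -6 ^ -18 = 20. Stack: [20]
STORE_FAST t → t=20. Stack: []
LOAD_CONST → push 7. Stack: [7]
LOAD_FAST a → push -6. Stack: [7, -6]
BINARY_OP - → 7 - -6 = 13. Stack: [13]
LOAD_FAST_LOAD_FAST t,z → push 20,-18. Stack: [13, 20, -18]
BINARY_OP | → 20 | -18 = -2. Stack: [13, -2]
BINARY_OP | → 13 | -2 = -1. Stack: [-1]
STORE_FAST v → v=-1. Stack: []
LOAD_FAST_LOAD_FAST z,v → push -18,-1. Stack: [-18, -1]
BINARY_OP - → -18 - -1 = -17. Stack: [-17]
STORE_FAST p → p=-17. Stack: []
LOAD_FAST_LOAD_FAST v,v → push -1,-1. Stack: [-1, -1]
BINARY_OP + → -1 + -1 = -2. Stack: [-2]
LOAD_FAST a → push -6. Stack: [-2, -6]
BINARY_OP + → -2 + -6 = -8. Stack: [-8]
STORE_FAST n → n=-8. Stack: []
LOAD_FAST_LOAD_FAST n,a → push -8,-6. Stack: [-8, -6]
BINARY_OP - → -8 - -6 = -2. Stack: [-2]
LOAD_FAST p → push -17. Stack: [-2, -17]
LOAD_CONST → push 6. Stack: [-2, -17, 6]
BINARY_OP + → -17 + 6 = -11. Stack: [-2, -11]
BINARY_OP // → -2 // -11 = 0. Stack: [0]
STORE_FAST y → y=0. Stack: []
LOAD_FAST y → push 0. Stack: [0]
RETURN_VALUE → return 0.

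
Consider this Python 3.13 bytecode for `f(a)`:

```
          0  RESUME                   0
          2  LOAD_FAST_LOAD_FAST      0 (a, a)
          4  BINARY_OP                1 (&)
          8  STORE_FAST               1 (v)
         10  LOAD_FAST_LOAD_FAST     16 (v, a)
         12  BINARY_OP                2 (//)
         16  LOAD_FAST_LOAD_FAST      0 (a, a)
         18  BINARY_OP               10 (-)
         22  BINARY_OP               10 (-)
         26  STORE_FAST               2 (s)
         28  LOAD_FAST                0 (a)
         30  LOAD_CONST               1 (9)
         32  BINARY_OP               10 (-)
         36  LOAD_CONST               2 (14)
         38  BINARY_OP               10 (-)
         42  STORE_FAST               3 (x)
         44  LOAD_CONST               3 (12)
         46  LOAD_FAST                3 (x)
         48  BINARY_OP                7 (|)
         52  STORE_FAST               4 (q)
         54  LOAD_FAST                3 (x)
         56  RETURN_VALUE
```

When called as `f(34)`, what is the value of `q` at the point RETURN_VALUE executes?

LOAD_FAST_LOAD_FAST a,a → push 34,34. Stack: [34, 34]
BINARY_OP & → 34 & 34 = 34. Stack: [34]
STORE_FAST v → v=34. Stack: []
LOAD_FAST_LOAD_FAST v,a → push 34,34. Stack: [34, 34]
BINARY_OP // → 34 // 34 = 1. Stack: [1]
LOAD_FAST_LOAD_FAST a,a → push 34,34. Stack: [1, 34, 34]
BINARY_OP - → 34 - 34 = 0. Stack: [1, 0]
BINARY_OP - → 1 - 0 = 1. Stack: [1]
STORE_FAST s → s=1. Stack: []
LOAD_FAST a → push 34. Stack: [34]
LOAD_CONST → push 9. Stack: [34, 9]
BINARY_OP - → 34 - 9 = 25. Stack: [25]
LOAD_CONST → push 14. Stack: [25, 14]
BINARY_OP - → 25 - 14 = 11. Stack: [11]
STORE_FAST x → x=11. Stack: []
LOAD_CONST → push 12. Stack: [12]
LOAD_FAST x → push 11. Stack: [12, 11]
BINARY_OP | → 12 | 11 = 15. Stack: [15]
STORE_FAST q → q=15. Stack: []
LOAD_FAST x → push 11. Stack: [11]
RETURN_VALUE → return 11.

15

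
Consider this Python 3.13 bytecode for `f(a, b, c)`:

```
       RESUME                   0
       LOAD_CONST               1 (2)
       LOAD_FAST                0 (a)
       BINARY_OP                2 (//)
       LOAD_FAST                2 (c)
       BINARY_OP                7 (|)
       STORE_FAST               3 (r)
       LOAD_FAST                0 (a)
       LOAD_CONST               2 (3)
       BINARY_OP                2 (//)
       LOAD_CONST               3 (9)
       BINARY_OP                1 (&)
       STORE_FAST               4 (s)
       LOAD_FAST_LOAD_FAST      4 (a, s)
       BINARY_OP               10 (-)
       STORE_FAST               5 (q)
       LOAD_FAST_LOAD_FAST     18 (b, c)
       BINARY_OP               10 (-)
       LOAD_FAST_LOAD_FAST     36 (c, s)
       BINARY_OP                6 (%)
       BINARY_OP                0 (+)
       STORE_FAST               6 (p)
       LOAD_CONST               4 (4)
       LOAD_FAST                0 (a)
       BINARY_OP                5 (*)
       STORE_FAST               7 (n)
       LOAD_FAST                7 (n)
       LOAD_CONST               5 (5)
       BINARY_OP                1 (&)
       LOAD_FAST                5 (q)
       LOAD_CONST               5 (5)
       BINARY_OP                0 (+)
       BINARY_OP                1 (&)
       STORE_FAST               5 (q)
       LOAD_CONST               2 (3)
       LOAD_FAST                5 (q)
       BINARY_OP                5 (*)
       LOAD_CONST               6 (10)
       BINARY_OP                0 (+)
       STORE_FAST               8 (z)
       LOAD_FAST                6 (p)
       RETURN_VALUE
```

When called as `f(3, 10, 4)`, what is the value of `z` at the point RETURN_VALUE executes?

LOAD_CONST → push 2. Stack: [2]
LOAD_FAST a → push 3. Stack: [2, 3]
BINARY_OP // → 2 // 3 = 0. Stack: [0]
LOAD_FAST c → push 4. Stack: [0, 4]
BINARY_OP | → 0 | 4 = 4. Stack: [4]
STORE_FAST r → r=4. Stack: []
LOAD_FAST a → push 3. Stack: [3]
LOAD_CONST → push 3. Stack: [3, 3]
BINARY_OP // → 3 // 3 = 1. Stack: [1]
LOAD_CONST → push 9. Stack: [1, 9]
BINARY_OP & → 1 & 9 = 1. Stack: [1]
STORE_FAST s → s=1. Stack: []
LOAD_FAST_LOAD_FAST a,s → push 3,1. Stack: [3, 1]
BINARY_OP - → 3 - 1 = 2. Stack: [2]
STORE_FAST q → q=2. Stack: []
LOAD_FAST_LOAD_FAST b,c → push 10,4. Stack: [10, 4]
BINARY_OP - → 10 - 4 = 6. Stack: [6]
LOAD_FAST_LOAD_FAST c,s → push 4,1. Stack: [6, 4, 1]
BINARY_OP % → 4 % 1 = 0. Stack: [6, 0]
BINARY_OP + → 6 + 0 = 6. Stack: [6]
STORE_FAST p → p=6. Stack: []
LOAD_CONST → push 4. Stack: [4]
LOAD_FAST a → push 3. Stack: [4, 3]
BINARY_OP * → 4 * 3 = 12. Stack: [12]
STORE_FAST n → n=12. Stack: []
LOAD_FAST n → push 12. Stack: [12]
LOAD_CONST → push 5. Stack: [12, 5]
BINARY_OP & → 12 & 5 = 4. Stack: [4]
LOAD_FAST q → push 2. Stack: [4, 2]
LOAD_CONST → push 5. Stack: [4, 2, 5]
BINARY_OP + → 2 + 5 = 7. Stack: [4, 7]
BINARY_OP & → 4 & 7 = 4. Stack: [4]
STORE_FAST q → q=4. Stack: []
LOAD_CONST → push 3. Stack: [3]
LOAD_FAST q → push 4. Stack: [3, 4]
BINARY_OP * → 3 * 4 = 12. Stack: [12]
LOAD_CONST → push 10. Stack: [12, 10]
BINARY_OP + → 12 + 10 = 22. Stack: [22]
STORE_FAST z → z=22. Stack: []
LOAD_FAST p → push 6. Stack: [6]
RETURN_VALUE → return 6.

22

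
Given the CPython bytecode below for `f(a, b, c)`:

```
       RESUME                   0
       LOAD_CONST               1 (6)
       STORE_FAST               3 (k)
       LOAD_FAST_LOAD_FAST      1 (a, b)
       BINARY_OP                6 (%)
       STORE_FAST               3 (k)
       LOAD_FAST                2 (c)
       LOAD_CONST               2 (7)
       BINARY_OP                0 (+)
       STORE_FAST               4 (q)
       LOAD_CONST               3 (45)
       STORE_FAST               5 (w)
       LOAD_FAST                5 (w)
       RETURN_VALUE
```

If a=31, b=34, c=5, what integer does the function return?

LOAD_CONST → push 6. Stack: [6]
STORE_FAST k → k=6. Stack: []
LOAD_FAST_LOAD_FAST a,b → push 31,34. Stack: [31, 34]
BINARY_OP % → 31 % 34 = 31. Stack: [31]
STORE_FAST k → k=31. Stack: []
LOAD_FAST c → push 5. Stack: [5]
LOAD_CONST → push 7. Stack: [5, 7]
BINARY_OP + → 5 + 7 = 12. Stack: [12]
STORE_FAST q → q=12. Stack: []
LOAD_CONST → push 45. Stack: [45]
STORE_FAST w → w=45. Stack: []
LOAD_FAST w → push 45. Stack: [45]
RETURN_VALUE → return 45.

45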